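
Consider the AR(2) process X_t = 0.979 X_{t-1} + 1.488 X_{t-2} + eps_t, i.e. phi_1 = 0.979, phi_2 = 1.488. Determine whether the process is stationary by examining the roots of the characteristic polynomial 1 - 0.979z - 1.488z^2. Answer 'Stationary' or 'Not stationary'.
\text{Not stationary}

The AR(p) characteristic polynomial is P(z) = 1 - 0.979z - 1.488z^2.
Stationarity requires all roots to lie outside the unit circle, i.e. |z| > 1 for every root.
Set 1 + (-0.979) z + (-1.488) z^2 = 0, i.e. a z^2 + b z + c = 0 with a = -1.488, b = -0.979, c = 1.
Discriminant D = b^2 - 4ac = (-0.979)^2 - 4*(-1.488)*1 = 0.958441 - (-5.952) = 6.910441.
D >= 0, so the roots are real: z = (-b +/- sqrt(D)) / (2a) = (0.979 +/- 2.628772) / (-2.976).
  z_1 = (0.979 + 2.628772) / (-2.976) = -1.2123,   |z_1| = 1.2123.
  z_2 = (0.979 - 2.628772) / (-2.976) = 0.5544,   |z_2| = 0.5544.
Moduli of all roots: 1.2123, 0.5544.
All moduli strictly greater than 1? No.
Verdict: Not stationary.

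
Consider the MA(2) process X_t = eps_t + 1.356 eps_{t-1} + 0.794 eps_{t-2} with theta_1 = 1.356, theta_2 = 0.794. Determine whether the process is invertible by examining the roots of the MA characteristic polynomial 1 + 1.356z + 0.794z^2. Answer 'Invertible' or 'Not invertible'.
\text{Invertible}

The MA(q) characteristic polynomial is P(z) = 1 + 1.356z + 0.794z^2.
Invertibility requires all roots to lie outside the unit circle, i.e. |z| > 1 for every root.
Set 1 + (1.356) z + (0.794) z^2 = 0, i.e. a z^2 + b z + c = 0 with a = 0.794, b = 1.356, c = 1.
Discriminant D = b^2 - 4ac = (1.356)^2 - 4*(0.794)*1 = 1.838736 - (3.176) = -1.337264.
D < 0, so the roots are the complex-conjugate pair z = (-b +/- i sqrt(-D)) / (2a) = -0.8539 +/- 0.7282i.
For a conjugate pair |z|^2 = z * conj(z) = (product of roots) = c/a = 1/(0.794) = 1.259446, so |z| = sqrt(1.259446) = 1.1223 for both roots.
Moduli of all roots: 1.1223, 1.1223.
All moduli strictly greater than 1? Yes.
Verdict: Invertible.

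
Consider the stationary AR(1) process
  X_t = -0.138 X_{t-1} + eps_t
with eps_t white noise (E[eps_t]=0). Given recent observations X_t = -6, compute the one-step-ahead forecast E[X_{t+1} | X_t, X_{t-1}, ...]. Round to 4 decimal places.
E[X_{t+1} \mid \mathcal F_t] = 0.8280

For an AR(p) model X_t = c + sum_i phi_i X_{t-i} + eps_t, the
one-step-ahead conditional mean is
  E[X_{t+1} | X_t, ...] = c + sum_i phi_i X_{t+1-i}.
Substitute known values:
  E[X_{t+1} | ...] = (-0.138) * (-6)
                   = 0.8280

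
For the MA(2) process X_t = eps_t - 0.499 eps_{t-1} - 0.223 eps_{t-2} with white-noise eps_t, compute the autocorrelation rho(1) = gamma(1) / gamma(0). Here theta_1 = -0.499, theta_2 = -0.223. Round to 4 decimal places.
\rho(1) = -0.2985

For an MA(q) process with theta_0 = 1, the autocovariance is
  gamma(k) = sigma^2 * sum_{i=0..q-k} theta_i * theta_{i+k},
and rho(k) = gamma(k) / gamma(0). Sigma^2 cancels.
  numerator   = (1)*(-0.499) + (-0.499)*(-0.223) = -0.387723.
  denominator = (1)^2 + (-0.499)^2 + (-0.223)^2 = 1.29873.
  rho(1) = -0.387723 / 1.29873 = -0.2985.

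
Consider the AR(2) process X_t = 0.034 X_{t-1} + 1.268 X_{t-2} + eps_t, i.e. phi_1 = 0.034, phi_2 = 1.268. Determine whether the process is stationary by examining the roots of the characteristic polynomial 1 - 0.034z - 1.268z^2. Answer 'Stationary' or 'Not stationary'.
\text{Not stationary}

The AR(p) characteristic polynomial is P(z) = 1 - 0.034z - 1.268z^2.
Stationarity requires all roots to lie outside the unit circle, i.e. |z| > 1 for every root.
Set 1 + (-0.034) z + (-1.268) z^2 = 0, i.e. a z^2 + b z + c = 0 with a = -1.268, b = -0.034, c = 1.
Discriminant D = b^2 - 4ac = (-0.034)^2 - 4*(-1.268)*1 = 0.001156 - (-5.072) = 5.073156.
D >= 0, so the roots are real: z = (-b +/- sqrt(D)) / (2a) = (0.034 +/- 2.252367) / (-2.536).
  z_1 = (0.034 + 2.252367) / (-2.536) = -0.9016,   |z_1| = 0.9016.
  z_2 = (0.034 - 2.252367) / (-2.536) = 0.8748,   |z_2| = 0.8748.
Moduli of all roots: 0.9016, 0.8748.
All moduli strictly greater than 1? No.
Verdict: Not stationary.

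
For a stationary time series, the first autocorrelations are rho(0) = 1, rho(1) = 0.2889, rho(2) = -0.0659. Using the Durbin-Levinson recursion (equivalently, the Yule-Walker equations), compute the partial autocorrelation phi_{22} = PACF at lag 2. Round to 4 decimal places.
\phi_{22} = -0.1630

The PACF at lag k is phi_{kk}, the last component of the solution
to the Yule-Walker system G_k phi = r_k where
  (G_k)_{ij} = rho(|i - j|), (r_k)_i = rho(i), i,j = 1..k.
Equivalently, Durbin-Levinson gives phi_{kk} iteratively:
  phi_{11} = rho(1)
  phi_{kk} = [rho(k) - sum_{j=1..k-1} phi_{k-1,j} rho(k-j)]
            / [1 - sum_{j=1..k-1} phi_{k-1,j} rho(j)],
  phi_{k,j} = phi_{k-1,j} - phi_{kk} phi_{k-1,k-j},  j = 1..k-1.
Step k = 1:
  phi_11 = rho(1) = 0.2889.
Step k = 2:
  phi_22 = [rho(2) - phi_11 rho(1)] / [1 - phi_11 rho(1)] = [-0.0659 - (0.2889)(0.2889)] / [1 - (0.2889)(0.2889)]
         = -0.14936321 / 0.91653679 = -0.163.
Therefore phi_{22} = -0.1630.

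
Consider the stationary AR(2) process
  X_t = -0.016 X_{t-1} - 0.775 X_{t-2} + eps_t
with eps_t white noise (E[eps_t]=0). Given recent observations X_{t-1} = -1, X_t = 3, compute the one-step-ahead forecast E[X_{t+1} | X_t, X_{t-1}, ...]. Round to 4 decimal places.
E[X_{t+1} \mid \mathcal F_t] = 0.7270

For an AR(p) model X_t = c + sum_i phi_i X_{t-i} + eps_t, the
one-step-ahead conditional mean is
  E[X_{t+1} | X_t, ...] = c + sum_i phi_i X_{t+1-i}.
Substitute known values:
  E[X_{t+1} | ...] = (-0.016) * (3) + (-0.775) * (-1)
                   = 0.7270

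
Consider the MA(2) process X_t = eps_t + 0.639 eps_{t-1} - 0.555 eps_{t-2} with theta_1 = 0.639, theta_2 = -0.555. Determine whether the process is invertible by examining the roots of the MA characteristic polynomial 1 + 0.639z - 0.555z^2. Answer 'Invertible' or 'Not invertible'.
\text{Not invertible}

The MA(q) characteristic polynomial is P(z) = 1 + 0.639z - 0.555z^2.
Invertibility requires all roots to lie outside the unit circle, i.e. |z| > 1 for every root.
Set 1 + (0.639) z + (-0.555) z^2 = 0, i.e. a z^2 + b z + c = 0 with a = -0.555, b = 0.639, c = 1.
Discriminant D = b^2 - 4ac = (0.639)^2 - 4*(-0.555)*1 = 0.408321 - (-2.22) = 2.628321.
D >= 0, so the roots are real: z = (-b +/- sqrt(D)) / (2a) = (-0.639 +/- 1.62121) / (-1.11).
  z_1 = (-0.639 + 1.62121) / (-1.11) = -0.8849,   |z_1| = 0.8849.
  z_2 = (-0.639 - 1.62121) / (-1.11) = 2.0362,   |z_2| = 2.0362.
Moduli of all roots: 0.8849, 2.0362.
All moduli strictly greater than 1? No.
Verdict: Not invertible.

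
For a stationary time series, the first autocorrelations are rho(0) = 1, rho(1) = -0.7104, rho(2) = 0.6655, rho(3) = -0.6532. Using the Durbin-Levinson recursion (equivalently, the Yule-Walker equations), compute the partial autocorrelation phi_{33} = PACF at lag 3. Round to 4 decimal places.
\phi_{33} = -0.2331

The PACF at lag k is phi_{kk}, the last component of the solution
to the Yule-Walker system G_k phi = r_k where
  (G_k)_{ij} = rho(|i - j|), (r_k)_i = rho(i), i,j = 1..k.
Equivalently, Durbin-Levinson gives phi_{kk} iteratively:
  phi_{11} = rho(1)
  phi_{kk} = [rho(k) - sum_{j=1..k-1} phi_{k-1,j} rho(k-j)]
            / [1 - sum_{j=1..k-1} phi_{k-1,j} rho(j)],
  phi_{k,j} = phi_{k-1,j} - phi_{kk} phi_{k-1,k-j},  j = 1..k-1.
Step k = 1:
  phi_11 = rho(1) = -0.7104.
Step k = 2:
  phi_22 = [rho(2) - phi_11 rho(1)] / [1 - phi_11 rho(1)] = [0.6655 - (-0.7104)(-0.7104)] / [1 - (-0.7104)(-0.7104)]
         = 0.16083184 / 0.49533184 = 0.324695.
  Update: phi_21 = phi_11 - phi_22 phi_11 = -0.7104 - (0.324695)(-0.7104) = -0.479737.
Step k = 3:
  phi_33 = [rho(3) - phi_21 rho(2) - phi_22 rho(1)] / [1 - phi_21 rho(1) - phi_22 rho(2)]
    numerator   = -0.6532 - (-0.479737)(0.6655) - (0.324695)(-0.7104) = -0.10327188
    denominator = 1 - (-0.479737)(-0.7104) - (0.324695)(0.6655) = 0.44311052
  phi_33 = -0.10327188 / 0.44311052 = -0.2331.
Therefore phi_{33} = -0.2331.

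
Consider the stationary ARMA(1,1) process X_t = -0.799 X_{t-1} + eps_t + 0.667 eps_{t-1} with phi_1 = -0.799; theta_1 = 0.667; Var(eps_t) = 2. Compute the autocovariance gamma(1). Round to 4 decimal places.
\gamma(1) = -0.3410

Multiply the model equation by X_{t-k} and take expectations. With theta_0 = psi_0 = 1 and psi_j the MA(infinity) weights, this gives
  gamma(k) - sum_i phi_i gamma(k-i) = c_k,
  c_k = sigma^2 * sum_{j=k..q} theta_j psi_{j-k}   (c_k = 0 for k > q),
using gamma(-m) = gamma(m).
psi-weights needed (psi_j = theta_j + sum_i phi_i psi_{j-i}):
  psi_1 = theta_1 + phi_1 = 0.667 + (-0.799) = -0.132
Right-hand sides:
  c_0 = sigma^2 (1 + theta_1 psi_1) = 2 * (1 + (0.667)(-0.132)) = 2 * 0.911956 = 1.823912
  c_1 = sigma^2 theta_1 = 2 * (0.667) = 1.334
  c_2 = 0
Equations for k = 0 and k = 1 (AR order 1):
  gamma(0) = phi_1 gamma(1) + c_0
  gamma(1) = phi_1 gamma(0) + c_1
Substituting the second into the first: gamma(0) (1 - phi_1^2) = c_0 + phi_1 c_1, so
  gamma(0) = (c_0 + phi_1 c_1) / (1 - phi_1^2) = (1.823912 + (-0.799)(1.334)) / (1 - (-0.799)^2) = 0.758046 / 0.361599 = 2.096372.
  gamma(1) = phi_1 gamma(0) + c_1 = (-0.799)(2.096372) + (1.334) = -0.341001.
Therefore gamma(1) = -0.3410 (to 4 decimal places).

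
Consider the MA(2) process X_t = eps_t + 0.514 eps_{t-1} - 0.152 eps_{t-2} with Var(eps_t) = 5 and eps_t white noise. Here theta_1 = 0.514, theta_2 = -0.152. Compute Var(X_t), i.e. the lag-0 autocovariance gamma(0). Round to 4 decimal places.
\gamma(0) = 6.4365

For an MA(q) process X_t = eps_t + sum_i theta_i eps_{t-i} with
Var(eps_t) = sigma^2, the variance is
  gamma(0) = sigma^2 * (1 + sum_i theta_i^2).
  sum_i theta_i^2 = (0.514)^2 + (-0.152)^2 = 0.264196 + 0.023104 = 0.2873.
  gamma(0) = 5 * (1 + 0.2873) = 5 * 1.2873 = 6.4365.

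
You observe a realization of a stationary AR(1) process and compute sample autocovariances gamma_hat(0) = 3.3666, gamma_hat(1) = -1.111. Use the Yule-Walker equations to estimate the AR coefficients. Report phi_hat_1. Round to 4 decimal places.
\hat\phi_{1} = -0.3300

The Yule-Walker equations for an AR(p) process read, in matrix form,
  Gamma_p phi = r_p,   with   (Gamma_p)_{ij} = gamma(|i - j|),
                       (r_p)_i = gamma(i),   i,j = 1..p.
Substitute the sample gammas (Toeplitz matrix and right-hand side of size 1):
  Gamma_p = [[3.3666]]
  r_p     = [-1.111]
With p = 1 this is the single equation gamma(0) phi_1 = gamma(1):
  phi_hat_1 = gamma(1) / gamma(0) = -1.111 / 3.3666 = -0.3300.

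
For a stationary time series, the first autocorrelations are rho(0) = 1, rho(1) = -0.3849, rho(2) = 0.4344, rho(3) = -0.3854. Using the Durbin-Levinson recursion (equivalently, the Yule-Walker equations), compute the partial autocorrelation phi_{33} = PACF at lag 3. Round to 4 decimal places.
\phi_{33} = -0.1919

The PACF at lag k is phi_{kk}, the last component of the solution
to the Yule-Walker system G_k phi = r_k where
  (G_k)_{ij} = rho(|i - j|), (r_k)_i = rho(i), i,j = 1..k.
Equivalently, Durbin-Levinson gives phi_{kk} iteratively:
  phi_{11} = rho(1)
  phi_{kk} = [rho(k) - sum_{j=1..k-1} phi_{k-1,j} rho(k-j)]
            / [1 - sum_{j=1..k-1} phi_{k-1,j} rho(j)],
  phi_{k,j} = phi_{k-1,j} - phi_{kk} phi_{k-1,k-j},  j = 1..k-1.
Step k = 1:
  phi_11 = rho(1) = -0.3849.
Step k = 2:
  phi_22 = [rho(2) - phi_11 rho(1)] / [1 - phi_11 rho(1)] = [0.4344 - (-0.3849)(-0.3849)] / [1 - (-0.3849)(-0.3849)]
         = 0.28625199 / 0.85185199 = 0.336035.
  Update: phi_21 = phi_11 - phi_22 phi_11 = -0.3849 - (0.336035)(-0.3849) = -0.25556.
Step k = 3:
  phi_33 = [rho(3) - phi_21 rho(2) - phi_22 rho(1)] / [1 - phi_21 rho(1) - phi_22 rho(2)]
    numerator   = -0.3854 - (-0.25556)(0.4344) - (0.336035)(-0.3849) = -0.14504483
    denominator = 1 - (-0.25556)(-0.3849) - (0.336035)(0.4344) = 0.75566133
  phi_33 = -0.14504483 / 0.75566133 = -0.1919.
Therefore phi_{33} = -0.1919.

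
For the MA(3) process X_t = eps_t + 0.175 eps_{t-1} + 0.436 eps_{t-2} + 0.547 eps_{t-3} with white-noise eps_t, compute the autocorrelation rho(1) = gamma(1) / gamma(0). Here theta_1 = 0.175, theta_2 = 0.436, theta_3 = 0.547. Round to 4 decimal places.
\rho(1) = 0.3222

For an MA(q) process with theta_0 = 1, the autocovariance is
  gamma(k) = sigma^2 * sum_{i=0..q-k} theta_i * theta_{i+k},
and rho(k) = gamma(k) / gamma(0). Sigma^2 cancels.
  numerator   = (1)*(0.175) + (0.175)*(0.436) + (0.436)*(0.547) = 0.489792.
  denominator = (1)^2 + (0.175)^2 + (0.436)^2 + (0.547)^2 = 1.51993.
  rho(1) = 0.489792 / 1.51993 = 0.3222.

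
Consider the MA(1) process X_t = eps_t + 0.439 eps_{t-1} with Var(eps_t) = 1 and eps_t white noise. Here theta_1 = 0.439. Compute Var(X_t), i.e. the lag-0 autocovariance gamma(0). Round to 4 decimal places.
\gamma(0) = 1.1927

For an MA(q) process X_t = eps_t + sum_i theta_i eps_{t-i} with
Var(eps_t) = sigma^2, the variance is
  gamma(0) = sigma^2 * (1 + sum_i theta_i^2).
  sum_i theta_i^2 = (0.439)^2 = 0.192721.
  gamma(0) = 1 * (1 + 0.192721) = 1 * 1.192721 = 1.192721, which rounds to 1.1927.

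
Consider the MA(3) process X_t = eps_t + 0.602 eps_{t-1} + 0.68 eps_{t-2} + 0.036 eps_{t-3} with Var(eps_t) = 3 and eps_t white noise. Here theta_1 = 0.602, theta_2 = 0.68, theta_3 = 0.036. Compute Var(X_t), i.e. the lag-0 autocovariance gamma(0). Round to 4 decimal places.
\gamma(0) = 5.4783

For an MA(q) process X_t = eps_t + sum_i theta_i eps_{t-i} with
Var(eps_t) = sigma^2, the variance is
  gamma(0) = sigma^2 * (1 + sum_i theta_i^2).
  sum_i theta_i^2 = (0.602)^2 + (0.68)^2 + (0.036)^2 = 0.362404 + 0.4624 + 0.001296 = 0.8261.
  gamma(0) = 3 * (1 + 0.8261) = 3 * 1.8261 = 5.4783.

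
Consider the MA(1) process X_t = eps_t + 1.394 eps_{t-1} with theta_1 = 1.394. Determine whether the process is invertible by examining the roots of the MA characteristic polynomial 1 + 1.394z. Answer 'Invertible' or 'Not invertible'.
\text{Not invertible}

The MA(q) characteristic polynomial is P(z) = 1 + 1.394z.
Invertibility requires all roots to lie outside the unit circle, i.e. |z| > 1 for every root.
This is linear in z: 1 + (1.394) z = 0  =>  z = -1/(1.394) = -0.71736,  |z| = 0.71736.
Moduli of all roots: 0.7174.
All moduli strictly greater than 1? No.
Verdict: Not invertible.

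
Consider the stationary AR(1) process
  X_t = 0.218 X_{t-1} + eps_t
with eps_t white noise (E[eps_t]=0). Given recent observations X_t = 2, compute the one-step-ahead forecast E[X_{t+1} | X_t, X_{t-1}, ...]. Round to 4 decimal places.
E[X_{t+1} \mid \mathcal F_t] = 0.4360

For an AR(p) model X_t = c + sum_i phi_i X_{t-i} + eps_t, the
one-step-ahead conditional mean is
  E[X_{t+1} | X_t, ...] = c + sum_i phi_i X_{t+1-i}.
Substitute known values:
  E[X_{t+1} | ...] = (0.218) * (2)
                   = 0.4360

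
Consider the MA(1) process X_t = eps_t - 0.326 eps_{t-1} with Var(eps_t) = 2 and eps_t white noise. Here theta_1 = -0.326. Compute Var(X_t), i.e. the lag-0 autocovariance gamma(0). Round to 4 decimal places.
\gamma(0) = 2.2126

For an MA(q) process X_t = eps_t + sum_i theta_i eps_{t-i} with
Var(eps_t) = sigma^2, the variance is
  gamma(0) = sigma^2 * (1 + sum_i theta_i^2).
  sum_i theta_i^2 = (-0.326)^2 = 0.106276.
  gamma(0) = 2 * (1 + 0.106276) = 2 * 1.106276 = 2.212552, which rounds to 2.2126.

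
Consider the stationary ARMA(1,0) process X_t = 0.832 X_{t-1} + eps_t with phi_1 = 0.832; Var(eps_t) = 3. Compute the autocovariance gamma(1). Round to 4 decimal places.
\gamma(1) = 8.1098

Multiply the model equation by X_{t-k} and take expectations. With theta_0 = psi_0 = 1 and psi_j the MA(infinity) weights, this gives
  gamma(k) - sum_i phi_i gamma(k-i) = c_k,
  c_k = sigma^2 * sum_{j=k..q} theta_j psi_{j-k}   (c_k = 0 for k > q),
using gamma(-m) = gamma(m).
Pure AR (q = 0): c_0 = sigma^2 = 3, c_k = 0 for k >= 1.
Equations for k = 0 and k = 1 (AR order 1):
  gamma(0) = phi_1 gamma(1) + c_0
  gamma(1) = phi_1 gamma(0) + c_1
Substituting the second into the first: gamma(0) (1 - phi_1^2) = c_0 + phi_1 c_1, so
  gamma(0) = c_0 / (1 - phi_1^2) = 3 / (1 - (0.832)^2) = 3 / 0.307776 = 9.747349.
  gamma(1) = phi_1 gamma(0) = (0.832)(9.747349) = 8.109794.
Therefore gamma(1) = 8.1098 (to 4 decimal places).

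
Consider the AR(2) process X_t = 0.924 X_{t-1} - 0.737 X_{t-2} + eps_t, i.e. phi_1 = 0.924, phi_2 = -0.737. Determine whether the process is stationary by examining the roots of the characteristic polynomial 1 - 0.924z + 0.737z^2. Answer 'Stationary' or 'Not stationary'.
\text{Stationary}

The AR(p) characteristic polynomial is P(z) = 1 - 0.924z + 0.737z^2.
Stationarity requires all roots to lie outside the unit circle, i.e. |z| > 1 for every root.
Set 1 + (-0.924) z + (0.737) z^2 = 0, i.e. a z^2 + b z + c = 0 with a = 0.737, b = -0.924, c = 1.
Discriminant D = b^2 - 4ac = (-0.924)^2 - 4*(0.737)*1 = 0.853776 - (2.948) = -2.094224.
D < 0, so the roots are the complex-conjugate pair z = (-b +/- i sqrt(-D)) / (2a) = 0.6269 +/- 0.9818i.
For a conjugate pair |z|^2 = z * conj(z) = (product of roots) = c/a = 1/(0.737) = 1.356852, so |z| = sqrt(1.356852) = 1.1648 for both roots.
Moduli of all roots: 1.1648, 1.1648.
All moduli strictly greater than 1? Yes.
Verdict: Stationary.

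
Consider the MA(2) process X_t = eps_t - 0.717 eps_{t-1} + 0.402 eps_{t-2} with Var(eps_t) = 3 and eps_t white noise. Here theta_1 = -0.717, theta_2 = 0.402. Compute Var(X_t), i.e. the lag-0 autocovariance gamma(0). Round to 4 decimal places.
\gamma(0) = 5.0271

For an MA(q) process X_t = eps_t + sum_i theta_i eps_{t-i} with
Var(eps_t) = sigma^2, the variance is
  gamma(0) = sigma^2 * (1 + sum_i theta_i^2).
  sum_i theta_i^2 = (-0.717)^2 + (0.402)^2 = 0.514089 + 0.161604 = 0.675693.
  gamma(0) = 3 * (1 + 0.675693) = 3 * 1.675693 = 5.027079, which rounds to 5.0271.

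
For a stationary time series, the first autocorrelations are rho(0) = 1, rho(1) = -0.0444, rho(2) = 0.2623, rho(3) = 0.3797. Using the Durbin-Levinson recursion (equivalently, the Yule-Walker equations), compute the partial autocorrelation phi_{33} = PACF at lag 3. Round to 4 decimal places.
\phi_{33} = 0.4299

The PACF at lag k is phi_{kk}, the last component of the solution
to the Yule-Walker system G_k phi = r_k where
  (G_k)_{ij} = rho(|i - j|), (r_k)_i = rho(i), i,j = 1..k.
Equivalently, Durbin-Levinson gives phi_{kk} iteratively:
  phi_{11} = rho(1)
  phi_{kk} = [rho(k) - sum_{j=1..k-1} phi_{k-1,j} rho(k-j)]
            / [1 - sum_{j=1..k-1} phi_{k-1,j} rho(j)],
  phi_{k,j} = phi_{k-1,j} - phi_{kk} phi_{k-1,k-j},  j = 1..k-1.
Step k = 1:
  phi_11 = rho(1) = -0.0444.
Step k = 2:
  phi_22 = [rho(2) - phi_11 rho(1)] / [1 - phi_11 rho(1)] = [0.2623 - (-0.0444)(-0.0444)] / [1 - (-0.0444)(-0.0444)]
         = 0.26032864 / 0.99802864 = 0.260843.
  Update: phi_21 = phi_11 - phi_22 phi_11 = -0.0444 - (0.260843)(-0.0444) = -0.032819.
Step k = 3:
  phi_33 = [rho(3) - phi_21 rho(2) - phi_22 rho(1)] / [1 - phi_21 rho(1) - phi_22 rho(2)]
    numerator   = 0.3797 - (-0.032819)(0.2623) - (0.260843)(-0.0444) = 0.39988974
    denominator = 1 - (-0.032819)(-0.0444) - (0.260843)(0.2623) = 0.93012377
  phi_33 = 0.39988974 / 0.93012377 = 0.4299.
Therefore phi_{33} = 0.4299.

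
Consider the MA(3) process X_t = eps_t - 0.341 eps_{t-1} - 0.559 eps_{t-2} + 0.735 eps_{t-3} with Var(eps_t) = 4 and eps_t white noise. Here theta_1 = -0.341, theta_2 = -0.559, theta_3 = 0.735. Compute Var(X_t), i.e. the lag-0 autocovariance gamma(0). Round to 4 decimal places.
\gamma(0) = 7.8759

For an MA(q) process X_t = eps_t + sum_i theta_i eps_{t-i} with
Var(eps_t) = sigma^2, the variance is
  gamma(0) = sigma^2 * (1 + sum_i theta_i^2).
  sum_i theta_i^2 = (-0.341)^2 + (-0.559)^2 + (0.735)^2 = 0.116281 + 0.312481 + 0.540225 = 0.968987.
  gamma(0) = 4 * (1 + 0.968987) = 4 * 1.968987 = 7.875948, which rounds to 7.8759.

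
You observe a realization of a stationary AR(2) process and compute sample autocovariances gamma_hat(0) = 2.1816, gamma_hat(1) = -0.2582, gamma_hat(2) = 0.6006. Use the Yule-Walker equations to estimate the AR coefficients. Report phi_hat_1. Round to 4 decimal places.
\hat\phi_{1} = -0.0870

The Yule-Walker equations for an AR(p) process read, in matrix form,
  Gamma_p phi = r_p,   with   (Gamma_p)_{ij} = gamma(|i - j|),
                       (r_p)_i = gamma(i),   i,j = 1..p.
Substitute the sample gammas (Toeplitz matrix and right-hand side of size 2):
  Gamma_p = [[2.1816, -0.2582], [-0.2582, 2.1816]]
  r_p     = [-0.2582, 0.6006]
Written out:
  2.1816 phi_1 - 0.2582 phi_2 = -0.2582
  -0.2582 phi_1 + 2.1816 phi_2 = 0.6006
Solve by Cramer's rule:
  det = gamma(0)^2 - gamma(1)^2 = (2.1816)^2 - (-0.2582)^2 = 4.75937856 - 0.06666724 = 4.69271132
  phi_hat_1 = [gamma(1) gamma(0) - gamma(1) gamma(2)] / det = [(-0.2582)(2.1816) - (-0.2582)(0.6006)] / 4.69271132 = -0.4082142 / 4.69271132 = -0.087
  phi_hat_2 = [gamma(0) gamma(2) - gamma(1)^2] / det = [(2.1816)(0.6006) - (-0.2582)^2] / 4.69271132 = 1.24360172 / 4.69271132 = 0.265
So phi_hat = [-0.0870, 0.2650].
Therefore phi_hat_1 = -0.0870.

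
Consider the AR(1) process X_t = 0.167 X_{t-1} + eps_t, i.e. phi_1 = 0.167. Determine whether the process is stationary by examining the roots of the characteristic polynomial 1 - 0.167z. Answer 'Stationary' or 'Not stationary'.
\text{Stationary}

The AR(p) characteristic polynomial is P(z) = 1 - 0.167z.
Stationarity requires all roots to lie outside the unit circle, i.e. |z| > 1 for every root.
This is linear in z: 1 + (-0.167) z = 0  =>  z = -1/(-0.167) = 5.988024,  |z| = 5.988024.
Moduli of all roots: 5.9880.
All moduli strictly greater than 1? Yes.
Verdict: Stationary.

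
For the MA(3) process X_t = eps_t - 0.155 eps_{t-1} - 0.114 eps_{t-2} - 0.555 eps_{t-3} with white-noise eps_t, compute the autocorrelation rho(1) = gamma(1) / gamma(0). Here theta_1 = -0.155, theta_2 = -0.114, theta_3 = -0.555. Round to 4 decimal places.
\rho(1) = -0.0551

For an MA(q) process with theta_0 = 1, the autocovariance is
  gamma(k) = sigma^2 * sum_{i=0..q-k} theta_i * theta_{i+k},
and rho(k) = gamma(k) / gamma(0). Sigma^2 cancels.
  numerator   = (1)*(-0.155) + (-0.155)*(-0.114) + (-0.114)*(-0.555) = -0.07406.
  denominator = (1)^2 + (-0.155)^2 + (-0.114)^2 + (-0.555)^2 = 1.345046.
  rho(1) = -0.07406 / 1.345046 = -0.0551.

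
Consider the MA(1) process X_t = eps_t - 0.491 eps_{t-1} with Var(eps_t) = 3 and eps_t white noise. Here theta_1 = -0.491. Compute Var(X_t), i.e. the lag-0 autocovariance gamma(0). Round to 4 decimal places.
\gamma(0) = 3.7232

For an MA(q) process X_t = eps_t + sum_i theta_i eps_{t-i} with
Var(eps_t) = sigma^2, the variance is
  gamma(0) = sigma^2 * (1 + sum_i theta_i^2).
  sum_i theta_i^2 = (-0.491)^2 = 0.241081.
  gamma(0) = 3 * (1 + 0.241081) = 3 * 1.241081 = 3.723243, which rounds to 3.7232.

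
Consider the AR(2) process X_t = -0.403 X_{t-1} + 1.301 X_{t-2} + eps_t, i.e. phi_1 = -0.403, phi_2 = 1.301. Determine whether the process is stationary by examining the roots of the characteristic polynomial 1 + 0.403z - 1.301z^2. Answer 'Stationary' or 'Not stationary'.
\text{Not stationary}

The AR(p) characteristic polynomial is P(z) = 1 + 0.403z - 1.301z^2.
Stationarity requires all roots to lie outside the unit circle, i.e. |z| > 1 for every root.
Set 1 + (0.403) z + (-1.301) z^2 = 0, i.e. a z^2 + b z + c = 0 with a = -1.301, b = 0.403, c = 1.
Discriminant D = b^2 - 4ac = (0.403)^2 - 4*(-1.301)*1 = 0.162409 - (-5.204) = 5.366409.
D >= 0, so the roots are real: z = (-b +/- sqrt(D)) / (2a) = (-0.403 +/- 2.316551) / (-2.602).
  z_1 = (-0.403 + 2.316551) / (-2.602) = -0.7354,   |z_1| = 0.7354.
  z_2 = (-0.403 - 2.316551) / (-2.602) = 1.0452,   |z_2| = 1.0452.
Moduli of all roots: 0.7354, 1.0452.
All moduli strictly greater than 1? No.
Verdict: Not stationary.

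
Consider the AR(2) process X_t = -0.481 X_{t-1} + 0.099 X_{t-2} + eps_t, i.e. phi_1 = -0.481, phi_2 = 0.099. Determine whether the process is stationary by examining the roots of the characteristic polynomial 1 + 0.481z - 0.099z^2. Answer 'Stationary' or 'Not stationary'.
\text{Stationary}

The AR(p) characteristic polynomial is P(z) = 1 + 0.481z - 0.099z^2.
Stationarity requires all roots to lie outside the unit circle, i.e. |z| > 1 for every root.
Set 1 + (0.481) z + (-0.099) z^2 = 0, i.e. a z^2 + b z + c = 0 with a = -0.099, b = 0.481, c = 1.
Discriminant D = b^2 - 4ac = (0.481)^2 - 4*(-0.099)*1 = 0.231361 - (-0.396) = 0.627361.
D >= 0, so the roots are real: z = (-b +/- sqrt(D)) / (2a) = (-0.481 +/- 0.792061) / (-0.198).
  z_1 = (-0.481 + 0.792061) / (-0.198) = -1.571,   |z_1| = 1.571.
  z_2 = (-0.481 - 0.792061) / (-0.198) = 6.4296,   |z_2| = 6.4296.
Moduli of all roots: 1.5710, 6.4296.
All moduli strictly greater than 1? Yes.
Verdict: Stationary.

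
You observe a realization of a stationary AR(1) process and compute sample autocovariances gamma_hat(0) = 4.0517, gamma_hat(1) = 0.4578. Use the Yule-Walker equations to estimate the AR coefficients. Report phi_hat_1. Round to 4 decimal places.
\hat\phi_{1} = 0.1130

The Yule-Walker equations for an AR(p) process read, in matrix form,
  Gamma_p phi = r_p,   with   (Gamma_p)_{ij} = gamma(|i - j|),
                       (r_p)_i = gamma(i),   i,j = 1..p.
Substitute the sample gammas (Toeplitz matrix and right-hand side of size 1):
  Gamma_p = [[4.0517]]
  r_p     = [0.4578]
With p = 1 this is the single equation gamma(0) phi_1 = gamma(1):
  phi_hat_1 = gamma(1) / gamma(0) = 0.4578 / 4.0517 = 0.1130.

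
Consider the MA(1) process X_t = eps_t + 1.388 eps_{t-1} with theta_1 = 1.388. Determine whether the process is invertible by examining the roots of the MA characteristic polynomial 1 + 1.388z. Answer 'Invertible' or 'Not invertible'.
\text{Not invertible}

The MA(q) characteristic polynomial is P(z) = 1 + 1.388z.
Invertibility requires all roots to lie outside the unit circle, i.e. |z| > 1 for every root.
This is linear in z: 1 + (1.388) z = 0  =>  z = -1/(1.388) = -0.720461,  |z| = 0.720461.
Moduli of all roots: 0.7205.
All moduli strictly greater than 1? No.
Verdict: Not invertible.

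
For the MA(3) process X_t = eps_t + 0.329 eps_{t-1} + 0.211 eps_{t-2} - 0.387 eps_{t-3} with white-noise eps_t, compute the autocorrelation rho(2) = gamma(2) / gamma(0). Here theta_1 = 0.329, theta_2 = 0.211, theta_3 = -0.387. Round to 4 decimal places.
\rho(2) = 0.0642

For an MA(q) process with theta_0 = 1, the autocovariance is
  gamma(k) = sigma^2 * sum_{i=0..q-k} theta_i * theta_{i+k},
and rho(k) = gamma(k) / gamma(0). Sigma^2 cancels.
  numerator   = (1)*(0.211) + (0.329)*(-0.387) = 0.083677.
  denominator = (1)^2 + (0.329)^2 + (0.211)^2 + (-0.387)^2 = 1.302531.
  rho(2) = 0.083677 / 1.302531 = 0.0642.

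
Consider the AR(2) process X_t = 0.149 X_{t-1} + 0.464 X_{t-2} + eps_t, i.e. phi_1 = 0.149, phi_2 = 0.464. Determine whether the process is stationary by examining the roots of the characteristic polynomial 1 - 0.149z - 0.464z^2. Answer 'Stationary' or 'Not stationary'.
\text{Stationary}

The AR(p) characteristic polynomial is P(z) = 1 - 0.149z - 0.464z^2.
Stationarity requires all roots to lie outside the unit circle, i.e. |z| > 1 for every root.
Set 1 + (-0.149) z + (-0.464) z^2 = 0, i.e. a z^2 + b z + c = 0 with a = -0.464, b = -0.149, c = 1.
Discriminant D = b^2 - 4ac = (-0.149)^2 - 4*(-0.464)*1 = 0.022201 - (-1.856) = 1.878201.
D >= 0, so the roots are real: z = (-b +/- sqrt(D)) / (2a) = (0.149 +/- 1.370475) / (-0.928).
  z_1 = (0.149 + 1.370475) / (-0.928) = -1.6374,   |z_1| = 1.6374.
  z_2 = (0.149 - 1.370475) / (-0.928) = 1.3162,   |z_2| = 1.3162.
Moduli of all roots: 1.6374, 1.3162.
All moduli strictly greater than 1? Yes.
Verdict: Stationary.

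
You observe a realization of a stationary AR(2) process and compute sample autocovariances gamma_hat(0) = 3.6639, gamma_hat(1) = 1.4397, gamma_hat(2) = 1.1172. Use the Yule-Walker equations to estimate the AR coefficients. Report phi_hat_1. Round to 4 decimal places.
\hat\phi_{1} = 0.3230

The Yule-Walker equations for an AR(p) process read, in matrix form,
  Gamma_p phi = r_p,   with   (Gamma_p)_{ij} = gamma(|i - j|),
                       (r_p)_i = gamma(i),   i,j = 1..p.
Substitute the sample gammas (Toeplitz matrix and right-hand side of size 2):
  Gamma_p = [[3.6639, 1.4397], [1.4397, 3.6639]]
  r_p     = [1.4397, 1.1172]
Written out:
  3.6639 phi_1 + 1.4397 phi_2 = 1.4397
  1.4397 phi_1 + 3.6639 phi_2 = 1.1172
Solve by Cramer's rule:
  det = gamma(0)^2 - gamma(1)^2 = (3.6639)^2 - (1.4397)^2 = 13.42416321 - 2.07273609 = 11.35142712
  phi_hat_1 = [gamma(1) gamma(0) - gamma(1) gamma(2)] / det = [(1.4397)(3.6639) - (1.4397)(1.1172)] / 11.35142712 = 3.66648399 / 11.35142712 = 0.323
  phi_hat_2 = [gamma(0) gamma(2) - gamma(1)^2] / det = [(3.6639)(1.1172) - (1.4397)^2] / 11.35142712 = 2.02057299 / 11.35142712 = 0.178
So phi_hat = [0.3230, 0.1780].
Therefore phi_hat_1 = 0.3230.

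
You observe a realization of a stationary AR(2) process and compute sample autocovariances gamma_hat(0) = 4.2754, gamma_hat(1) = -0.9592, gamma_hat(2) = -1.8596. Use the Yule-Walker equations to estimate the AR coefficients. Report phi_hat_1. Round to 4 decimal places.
\hat\phi_{1} = -0.3390

The Yule-Walker equations for an AR(p) process read, in matrix form,
  Gamma_p phi = r_p,   with   (Gamma_p)_{ij} = gamma(|i - j|),
                       (r_p)_i = gamma(i),   i,j = 1..p.
Substitute the sample gammas (Toeplitz matrix and right-hand side of size 2):
  Gamma_p = [[4.2754, -0.9592], [-0.9592, 4.2754]]
  r_p     = [-0.9592, -1.8596]
Written out:
  4.2754 phi_1 - 0.9592 phi_2 = -0.9592
  -0.9592 phi_1 + 4.2754 phi_2 = -1.8596
Solve by Cramer's rule:
  det = gamma(0)^2 - gamma(1)^2 = (4.2754)^2 - (-0.9592)^2 = 18.27904516 - 0.92006464 = 17.35898052
  phi_hat_1 = [gamma(1) gamma(0) - gamma(1) gamma(2)] / det = [(-0.9592)(4.2754) - (-0.9592)(-1.8596)] / 17.35898052 = -5.884692 / 17.35898052 = -0.339
  phi_hat_2 = [gamma(0) gamma(2) - gamma(1)^2] / det = [(4.2754)(-1.8596) - (-0.9592)^2] / 17.35898052 = -8.87059848 / 17.35898052 = -0.511
So phi_hat = [-0.3390, -0.5110].
Therefore phi_hat_1 = -0.3390.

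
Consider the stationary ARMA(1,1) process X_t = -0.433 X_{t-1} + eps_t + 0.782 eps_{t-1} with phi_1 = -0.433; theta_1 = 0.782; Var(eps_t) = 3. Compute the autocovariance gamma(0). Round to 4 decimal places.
\gamma(0) = 3.4497

Multiply the model equation by X_{t-k} and take expectations. With theta_0 = psi_0 = 1 and psi_j the MA(infinity) weights, this gives
  gamma(k) - sum_i phi_i gamma(k-i) = c_k,
  c_k = sigma^2 * sum_{j=k..q} theta_j psi_{j-k}   (c_k = 0 for k > q),
using gamma(-m) = gamma(m).
psi-weights needed (psi_j = theta_j + sum_i phi_i psi_{j-i}):
  psi_1 = theta_1 + phi_1 = 0.782 + (-0.433) = 0.349
Right-hand sides:
  c_0 = sigma^2 (1 + theta_1 psi_1) = 3 * (1 + (0.782)(0.349)) = 3 * 1.272918 = 3.818754
  c_1 = sigma^2 theta_1 = 3 * (0.782) = 2.346
  c_2 = 0
Equations for k = 0 and k = 1 (AR order 1):
  gamma(0) = phi_1 gamma(1) + c_0
  gamma(1) = phi_1 gamma(0) + c_1
Substituting the second into the first: gamma(0) (1 - phi_1^2) = c_0 + phi_1 c_1, so
  gamma(0) = (c_0 + phi_1 c_1) / (1 - phi_1^2) = (3.818754 + (-0.433)(2.346)) / (1 - (-0.433)^2) = 2.802936 / 0.812511 = 3.449721.
Therefore gamma(0) = 3.4497 (to 4 decimal places).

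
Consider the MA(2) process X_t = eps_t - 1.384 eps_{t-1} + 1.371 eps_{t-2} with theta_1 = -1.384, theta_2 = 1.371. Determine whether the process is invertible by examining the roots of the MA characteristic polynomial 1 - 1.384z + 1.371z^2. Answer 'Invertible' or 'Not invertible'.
\text{Not invertible}

The MA(q) characteristic polynomial is P(z) = 1 - 1.384z + 1.371z^2.
Invertibility requires all roots to lie outside the unit circle, i.e. |z| > 1 for every root.
Set 1 + (-1.384) z + (1.371) z^2 = 0, i.e. a z^2 + b z + c = 0 with a = 1.371, b = -1.384, c = 1.
Discriminant D = b^2 - 4ac = (-1.384)^2 - 4*(1.371)*1 = 1.915456 - (5.484) = -3.568544.
D < 0, so the roots are the complex-conjugate pair z = (-b +/- i sqrt(-D)) / (2a) = 0.5047 +/- 0.6889i.
For a conjugate pair |z|^2 = z * conj(z) = (product of roots) = c/a = 1/(1.371) = 0.729395, so |z| = sqrt(0.729395) = 0.854 for both roots.
Moduli of all roots: 0.8540, 0.8540.
All moduli strictly greater than 1? No.
Verdict: Not invertible.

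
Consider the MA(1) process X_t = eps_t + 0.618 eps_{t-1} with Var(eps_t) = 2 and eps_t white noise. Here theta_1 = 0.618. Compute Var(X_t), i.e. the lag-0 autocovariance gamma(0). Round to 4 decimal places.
\gamma(0) = 2.7638

For an MA(q) process X_t = eps_t + sum_i theta_i eps_{t-i} with
Var(eps_t) = sigma^2, the variance is
  gamma(0) = sigma^2 * (1 + sum_i theta_i^2).
  sum_i theta_i^2 = (0.618)^2 = 0.381924.
  gamma(0) = 2 * (1 + 0.381924) = 2 * 1.381924 = 2.763848, which rounds to 2.7638.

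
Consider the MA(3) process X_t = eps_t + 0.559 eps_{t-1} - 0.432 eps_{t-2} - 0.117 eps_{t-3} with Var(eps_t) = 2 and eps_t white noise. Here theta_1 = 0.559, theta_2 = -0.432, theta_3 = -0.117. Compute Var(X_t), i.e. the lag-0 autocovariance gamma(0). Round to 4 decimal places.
\gamma(0) = 3.0256

For an MA(q) process X_t = eps_t + sum_i theta_i eps_{t-i} with
Var(eps_t) = sigma^2, the variance is
  gamma(0) = sigma^2 * (1 + sum_i theta_i^2).
  sum_i theta_i^2 = (0.559)^2 + (-0.432)^2 + (-0.117)^2 = 0.312481 + 0.186624 + 0.013689 = 0.512794.
  gamma(0) = 2 * (1 + 0.512794) = 2 * 1.512794 = 3.025588, which rounds to 3.0256.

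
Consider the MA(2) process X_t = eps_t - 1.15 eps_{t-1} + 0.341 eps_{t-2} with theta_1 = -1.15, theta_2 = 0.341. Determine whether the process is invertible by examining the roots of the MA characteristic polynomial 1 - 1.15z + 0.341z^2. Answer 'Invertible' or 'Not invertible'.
\text{Invertible}

The MA(q) characteristic polynomial is P(z) = 1 - 1.15z + 0.341z^2.
Invertibility requires all roots to lie outside the unit circle, i.e. |z| > 1 for every root.
Set 1 + (-1.15) z + (0.341) z^2 = 0, i.e. a z^2 + b z + c = 0 with a = 0.341, b = -1.15, c = 1.
Discriminant D = b^2 - 4ac = (-1.15)^2 - 4*(0.341)*1 = 1.3225 - (1.364) = -0.0415.
D < 0, so the roots are the complex-conjugate pair z = (-b +/- i sqrt(-D)) / (2a) = 1.6862 +/- 0.2987i.
For a conjugate pair |z|^2 = z * conj(z) = (product of roots) = c/a = 1/(0.341) = 2.932551, so |z| = sqrt(2.932551) = 1.7125 for both roots.
Moduli of all roots: 1.7125, 1.7125.
All moduli strictly greater than 1? Yes.
Verdict: Invertible.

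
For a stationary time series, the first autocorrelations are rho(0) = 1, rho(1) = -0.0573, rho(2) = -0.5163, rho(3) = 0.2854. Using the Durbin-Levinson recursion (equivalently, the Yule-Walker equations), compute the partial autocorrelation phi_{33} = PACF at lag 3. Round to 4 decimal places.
\phi_{33} = 0.2900

The PACF at lag k is phi_{kk}, the last component of the solution
to the Yule-Walker system G_k phi = r_k where
  (G_k)_{ij} = rho(|i - j|), (r_k)_i = rho(i), i,j = 1..k.
Equivalently, Durbin-Levinson gives phi_{kk} iteratively:
  phi_{11} = rho(1)
  phi_{kk} = [rho(k) - sum_{j=1..k-1} phi_{k-1,j} rho(k-j)]
            / [1 - sum_{j=1..k-1} phi_{k-1,j} rho(j)],
  phi_{k,j} = phi_{k-1,j} - phi_{kk} phi_{k-1,k-j},  j = 1..k-1.
Step k = 1:
  phi_11 = rho(1) = -0.0573.
Step k = 2:
  phi_22 = [rho(2) - phi_11 rho(1)] / [1 - phi_11 rho(1)] = [-0.5163 - (-0.0573)(-0.0573)] / [1 - (-0.0573)(-0.0573)]
         = -0.51958329 / 0.99671671 = -0.521295.
  Update: phi_21 = phi_11 - phi_22 phi_11 = -0.0573 - (-0.521295)(-0.0573) = -0.08717.
Step k = 3:
  phi_33 = [rho(3) - phi_21 rho(2) - phi_22 rho(1)] / [1 - phi_21 rho(1) - phi_22 rho(2)]
    numerator   = 0.2854 - (-0.08717)(-0.5163) - (-0.521295)(-0.0573) = 0.21052383
    denominator = 1 - (-0.08717)(-0.0573) - (-0.521295)(-0.5163) = 0.72586062
  phi_33 = 0.21052383 / 0.72586062 = 0.29.
Therefore phi_{33} = 0.2900.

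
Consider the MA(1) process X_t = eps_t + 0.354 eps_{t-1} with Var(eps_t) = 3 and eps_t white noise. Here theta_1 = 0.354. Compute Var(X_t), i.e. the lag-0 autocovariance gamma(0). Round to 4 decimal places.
\gamma(0) = 3.3759

For an MA(q) process X_t = eps_t + sum_i theta_i eps_{t-i} with
Var(eps_t) = sigma^2, the variance is
  gamma(0) = sigma^2 * (1 + sum_i theta_i^2).
  sum_i theta_i^2 = (0.354)^2 = 0.125316.
  gamma(0) = 3 * (1 + 0.125316) = 3 * 1.125316 = 3.375948, which rounds to 3.3759.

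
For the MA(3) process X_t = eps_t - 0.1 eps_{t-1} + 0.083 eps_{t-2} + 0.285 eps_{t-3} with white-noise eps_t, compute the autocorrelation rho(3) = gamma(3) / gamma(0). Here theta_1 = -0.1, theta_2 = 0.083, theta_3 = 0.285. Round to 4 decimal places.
\rho(3) = 0.2595

For an MA(q) process with theta_0 = 1, the autocovariance is
  gamma(k) = sigma^2 * sum_{i=0..q-k} theta_i * theta_{i+k},
and rho(k) = gamma(k) / gamma(0). Sigma^2 cancels.
  numerator   = (1)*(0.285) = 0.285.
  denominator = (1)^2 + (-0.1)^2 + (0.083)^2 + (0.285)^2 = 1.098114.
  rho(3) = 0.285 / 1.098114 = 0.2595.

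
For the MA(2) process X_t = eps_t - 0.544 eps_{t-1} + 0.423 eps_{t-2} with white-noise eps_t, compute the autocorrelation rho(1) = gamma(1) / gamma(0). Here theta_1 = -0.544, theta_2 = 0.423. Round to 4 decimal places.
\rho(1) = -0.5249

For an MA(q) process with theta_0 = 1, the autocovariance is
  gamma(k) = sigma^2 * sum_{i=0..q-k} theta_i * theta_{i+k},
and rho(k) = gamma(k) / gamma(0). Sigma^2 cancels.
  numerator   = (1)*(-0.544) + (-0.544)*(0.423) = -0.774112.
  denominator = (1)^2 + (-0.544)^2 + (0.423)^2 = 1.474865.
  rho(1) = -0.774112 / 1.474865 = -0.5249.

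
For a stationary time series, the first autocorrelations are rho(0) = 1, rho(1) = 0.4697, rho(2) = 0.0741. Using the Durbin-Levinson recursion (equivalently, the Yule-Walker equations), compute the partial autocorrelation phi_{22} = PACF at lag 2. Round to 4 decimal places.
\phi_{22} = -0.1880

The PACF at lag k is phi_{kk}, the last component of the solution
to the Yule-Walker system G_k phi = r_k where
  (G_k)_{ij} = rho(|i - j|), (r_k)_i = rho(i), i,j = 1..k.
Equivalently, Durbin-Levinson gives phi_{kk} iteratively:
  phi_{11} = rho(1)
  phi_{kk} = [rho(k) - sum_{j=1..k-1} phi_{k-1,j} rho(k-j)]
            / [1 - sum_{j=1..k-1} phi_{k-1,j} rho(j)],
  phi_{k,j} = phi_{k-1,j} - phi_{kk} phi_{k-1,k-j},  j = 1..k-1.
Step k = 1:
  phi_11 = rho(1) = 0.4697.
Step k = 2:
  phi_22 = [rho(2) - phi_11 rho(1)] / [1 - phi_11 rho(1)] = [0.0741 - (0.4697)(0.4697)] / [1 - (0.4697)(0.4697)]
         = -0.14651809 / 0.77938191 = -0.188.
Therefore phi_{22} = -0.1880.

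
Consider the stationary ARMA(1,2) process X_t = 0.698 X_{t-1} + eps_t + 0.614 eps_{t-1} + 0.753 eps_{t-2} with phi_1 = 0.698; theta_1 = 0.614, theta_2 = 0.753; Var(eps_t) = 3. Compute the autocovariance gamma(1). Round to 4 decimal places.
\gamma(1) = 21.8761

Multiply the model equation by X_{t-k} and take expectations. With theta_0 = psi_0 = 1 and psi_j the MA(infinity) weights, this gives
  gamma(k) - sum_i phi_i gamma(k-i) = c_k,
  c_k = sigma^2 * sum_{j=k..q} theta_j psi_{j-k}   (c_k = 0 for k > q),
using gamma(-m) = gamma(m).
psi-weights needed (psi_j = theta_j + sum_i phi_i psi_{j-i}):
  psi_1 = theta_1 + phi_1 = 0.614 + (0.698) = 1.312
  psi_2 = theta_2 + phi_1 psi_1 = 0.753 + (0.698)(1.312) = 1.668776
Right-hand sides:
  c_0 = sigma^2 (1 + theta_1 psi_1 + theta_2 psi_2) = 3 * (1 + (0.614)(1.312) + (0.753)(1.668776)) = 3 * 3.062156 = 9.186469
  c_1 = sigma^2 (theta_1 + theta_2 psi_1) = 3 * (0.614 + (0.753)(1.312)) = 4.805808
  c_2 = sigma^2 theta_2 = 3 * (0.753) = 2.259
Equations for k = 0 and k = 1 (AR order 1):
  gamma(0) = phi_1 gamma(1) + c_0
  gamma(1) = phi_1 gamma(0) + c_1
Substituting the second into the first: gamma(0) (1 - phi_1^2) = c_0 + phi_1 c_1, so
  gamma(0) = (c_0 + phi_1 c_1) / (1 - phi_1^2) = (9.186469 + (0.698)(4.805808)) / (1 - (0.698)^2) = 12.540923 / 0.512796 = 24.455969.
  gamma(1) = phi_1 gamma(0) + c_1 = (0.698)(24.455969) + (4.805808) = 21.876074.
Therefore gamma(1) = 21.8761 (to 4 decimal places).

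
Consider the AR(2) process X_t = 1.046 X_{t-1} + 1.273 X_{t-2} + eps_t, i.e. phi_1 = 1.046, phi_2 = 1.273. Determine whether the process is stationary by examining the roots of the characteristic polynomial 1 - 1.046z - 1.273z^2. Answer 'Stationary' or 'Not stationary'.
\text{Not stationary}

The AR(p) characteristic polynomial is P(z) = 1 - 1.046z - 1.273z^2.
Stationarity requires all roots to lie outside the unit circle, i.e. |z| > 1 for every root.
Set 1 + (-1.046) z + (-1.273) z^2 = 0, i.e. a z^2 + b z + c = 0 with a = -1.273, b = -1.046, c = 1.
Discriminant D = b^2 - 4ac = (-1.046)^2 - 4*(-1.273)*1 = 1.094116 - (-5.092) = 6.186116.
D >= 0, so the roots are real: z = (-b +/- sqrt(D)) / (2a) = (1.046 +/- 2.48719) / (-2.546).
  z_1 = (1.046 + 2.48719) / (-2.546) = -1.3877,   |z_1| = 1.3877.
  z_2 = (1.046 - 2.48719) / (-2.546) = 0.5661,   |z_2| = 0.5661.
Moduli of all roots: 1.3877, 0.5661.
All moduli strictly greater than 1? No.
Verdict: Not stationary.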